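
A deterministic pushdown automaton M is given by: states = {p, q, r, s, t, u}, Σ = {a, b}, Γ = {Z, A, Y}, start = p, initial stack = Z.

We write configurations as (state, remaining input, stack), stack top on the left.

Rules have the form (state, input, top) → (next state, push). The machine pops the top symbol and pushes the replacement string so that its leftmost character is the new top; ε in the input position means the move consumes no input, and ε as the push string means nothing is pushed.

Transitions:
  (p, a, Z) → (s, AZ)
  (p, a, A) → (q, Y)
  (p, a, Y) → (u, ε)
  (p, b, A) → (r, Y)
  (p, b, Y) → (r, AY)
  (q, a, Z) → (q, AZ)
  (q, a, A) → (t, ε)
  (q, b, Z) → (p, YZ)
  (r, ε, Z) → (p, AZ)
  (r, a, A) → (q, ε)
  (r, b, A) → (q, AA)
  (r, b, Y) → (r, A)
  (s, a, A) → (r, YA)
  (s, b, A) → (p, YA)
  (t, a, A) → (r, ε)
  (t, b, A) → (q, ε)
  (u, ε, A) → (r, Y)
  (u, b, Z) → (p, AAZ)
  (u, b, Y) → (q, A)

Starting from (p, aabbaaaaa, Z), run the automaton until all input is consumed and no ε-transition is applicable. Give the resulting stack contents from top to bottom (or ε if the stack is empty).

(p, aabbaaaaa, Z)
  read a, top Z: go to s, push AZ → (s, abbaaaaa, AZ)
  read a, top A: go to r, push YA → (r, bbaaaaa, YAZ)
  read b, top Y: go to r, push A → (r, baaaaa, AAZ)
  read b, top A: go to q, push AA → (q, aaaaa, AAAZ)
  read a, top A: go to t, push ε → (t, aaaa, AAZ)
  read a, top A: go to r, push ε → (r, aaa, AZ)
  read a, top A: go to q, push ε → (q, aa, Z)
  read a, top Z: go to q, push AZ → (q, a, AZ)
  read a, top A: go to t, push ε → (t, ε, Z)
All input consumed in state t with stack Z.

Z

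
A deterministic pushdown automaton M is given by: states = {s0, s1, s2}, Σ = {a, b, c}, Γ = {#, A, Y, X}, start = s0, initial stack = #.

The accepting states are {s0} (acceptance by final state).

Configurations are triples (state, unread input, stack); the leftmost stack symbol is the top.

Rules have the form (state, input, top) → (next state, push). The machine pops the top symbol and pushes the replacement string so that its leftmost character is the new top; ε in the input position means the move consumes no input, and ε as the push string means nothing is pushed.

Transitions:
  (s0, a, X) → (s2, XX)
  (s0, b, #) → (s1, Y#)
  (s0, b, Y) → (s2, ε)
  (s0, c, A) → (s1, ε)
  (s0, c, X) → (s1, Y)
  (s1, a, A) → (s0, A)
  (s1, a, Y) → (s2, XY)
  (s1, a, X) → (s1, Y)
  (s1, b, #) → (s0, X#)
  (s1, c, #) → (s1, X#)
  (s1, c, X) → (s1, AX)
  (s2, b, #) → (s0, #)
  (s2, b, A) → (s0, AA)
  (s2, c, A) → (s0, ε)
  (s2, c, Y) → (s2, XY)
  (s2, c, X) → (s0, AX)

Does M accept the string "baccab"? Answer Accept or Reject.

(s0, baccab, #)
  read b, top #: go to s1, push Y# → (s1, accab, Y#)
  read a, top Y: go to s2, push XY → (s2, ccab, XY#)
  read c, top X: go to s0, push AX → (s0, cab, AXY#)
  read c, top A: go to s1, push ε → (s1, ab, XY#)
  read a, top X: go to s1, push Y → (s1, b, YY#)
No transition applies at (s1, b, YY#); input not fully consumed.

Reject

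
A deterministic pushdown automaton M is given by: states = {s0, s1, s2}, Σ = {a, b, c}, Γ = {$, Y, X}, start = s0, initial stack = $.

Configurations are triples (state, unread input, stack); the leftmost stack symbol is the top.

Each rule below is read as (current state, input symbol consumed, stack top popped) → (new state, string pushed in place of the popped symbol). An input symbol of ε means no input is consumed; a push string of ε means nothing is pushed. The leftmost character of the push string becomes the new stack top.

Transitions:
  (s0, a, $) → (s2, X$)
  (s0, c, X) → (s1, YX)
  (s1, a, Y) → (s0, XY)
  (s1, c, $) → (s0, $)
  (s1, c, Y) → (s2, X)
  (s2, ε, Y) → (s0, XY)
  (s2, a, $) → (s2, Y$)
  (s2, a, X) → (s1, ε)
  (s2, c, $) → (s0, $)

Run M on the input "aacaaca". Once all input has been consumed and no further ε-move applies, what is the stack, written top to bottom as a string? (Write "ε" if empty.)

(s0, aacaaca, $)
  read a, top $: go to s2, push X$ → (s2, acaaca, X$)
  read a, top X: go to s1, push ε → (s1, caaca, $)
  read c, top $: go to s0, push $ → (s0, aaca, $)
  read a, top $: go to s2, push X$ → (s2, aca, X$)
  read a, top X: go to s1, push ε → (s1, ca, $)
  read c, top $: go to s0, push $ → (s0, a, $)
  read a, top $: go to s2, push X$ → (s2, ε, X$)
All input consumed in state s2 with stack X$.

X$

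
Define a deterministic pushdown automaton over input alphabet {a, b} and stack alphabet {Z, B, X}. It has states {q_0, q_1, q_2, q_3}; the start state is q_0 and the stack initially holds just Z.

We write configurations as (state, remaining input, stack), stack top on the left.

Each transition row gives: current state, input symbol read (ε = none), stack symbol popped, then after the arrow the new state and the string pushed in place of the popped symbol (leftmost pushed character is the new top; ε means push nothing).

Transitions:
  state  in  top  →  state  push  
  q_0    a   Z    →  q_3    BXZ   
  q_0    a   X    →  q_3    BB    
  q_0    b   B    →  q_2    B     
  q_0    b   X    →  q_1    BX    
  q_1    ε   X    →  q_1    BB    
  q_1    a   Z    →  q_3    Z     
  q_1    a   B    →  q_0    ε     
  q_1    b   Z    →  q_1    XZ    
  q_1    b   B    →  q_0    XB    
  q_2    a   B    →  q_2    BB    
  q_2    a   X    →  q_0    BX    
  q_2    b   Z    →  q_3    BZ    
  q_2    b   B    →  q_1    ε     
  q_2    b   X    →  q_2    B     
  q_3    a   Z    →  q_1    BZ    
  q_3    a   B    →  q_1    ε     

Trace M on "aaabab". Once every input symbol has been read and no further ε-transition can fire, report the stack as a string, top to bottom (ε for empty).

BZ

(q_0, aaabab, Z)
  read a, top Z: go to q_3, push BXZ → (q_3, aabab, BXZ)
  read a, top B: go to q_1, push ε → (q_1, abab, XZ)
  ε-move, top X: go to q_1, push BB → (q_1, abab, BBZ)
  read a, top B: go to q_0, push ε → (q_0, bab, BZ)
  read b, top B: go to q_2, push B → (q_2, ab, BZ)
  read a, top B: go to q_2, push BB → (q_2, b, BBZ)
  read b, top B: go to q_1, push ε → (q_1, ε, BZ)
All input consumed in state q_1 with stack BZ.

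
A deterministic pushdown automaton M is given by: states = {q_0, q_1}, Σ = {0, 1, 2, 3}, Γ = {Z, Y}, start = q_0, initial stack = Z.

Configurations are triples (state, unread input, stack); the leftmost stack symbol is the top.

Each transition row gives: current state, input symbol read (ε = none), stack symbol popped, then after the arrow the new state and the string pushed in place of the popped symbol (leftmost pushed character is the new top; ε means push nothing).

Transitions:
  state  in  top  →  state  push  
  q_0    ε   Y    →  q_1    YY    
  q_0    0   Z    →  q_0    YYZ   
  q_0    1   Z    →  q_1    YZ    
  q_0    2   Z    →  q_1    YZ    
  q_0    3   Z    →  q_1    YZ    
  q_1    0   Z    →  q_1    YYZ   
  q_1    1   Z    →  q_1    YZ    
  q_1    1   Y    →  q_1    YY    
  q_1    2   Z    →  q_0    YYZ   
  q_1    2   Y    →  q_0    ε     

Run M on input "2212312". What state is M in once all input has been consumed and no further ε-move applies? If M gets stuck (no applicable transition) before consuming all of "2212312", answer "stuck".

q_1

(q_0, 2212312, Z)
  read 2, top Z: go to q_1, push YZ → (q_1, 212312, YZ)
  read 2, top Y: go to q_0, push ε → (q_0, 12312, Z)
  read 1, top Z: go to q_1, push YZ → (q_1, 2312, YZ)
  read 2, top Y: go to q_0, push ε → (q_0, 312, Z)
  read 3, top Z: go to q_1, push YZ → (q_1, 12, YZ)
  read 1, top Y: go to q_1, push YY → (q_1, 2, YYZ)
  read 2, top Y: go to q_0, push ε → (q_0, ε, YZ)
  ε-move, top Y: go to q_1, push YY → (q_1, ε, YYZ)
All input consumed; M is in state q_1.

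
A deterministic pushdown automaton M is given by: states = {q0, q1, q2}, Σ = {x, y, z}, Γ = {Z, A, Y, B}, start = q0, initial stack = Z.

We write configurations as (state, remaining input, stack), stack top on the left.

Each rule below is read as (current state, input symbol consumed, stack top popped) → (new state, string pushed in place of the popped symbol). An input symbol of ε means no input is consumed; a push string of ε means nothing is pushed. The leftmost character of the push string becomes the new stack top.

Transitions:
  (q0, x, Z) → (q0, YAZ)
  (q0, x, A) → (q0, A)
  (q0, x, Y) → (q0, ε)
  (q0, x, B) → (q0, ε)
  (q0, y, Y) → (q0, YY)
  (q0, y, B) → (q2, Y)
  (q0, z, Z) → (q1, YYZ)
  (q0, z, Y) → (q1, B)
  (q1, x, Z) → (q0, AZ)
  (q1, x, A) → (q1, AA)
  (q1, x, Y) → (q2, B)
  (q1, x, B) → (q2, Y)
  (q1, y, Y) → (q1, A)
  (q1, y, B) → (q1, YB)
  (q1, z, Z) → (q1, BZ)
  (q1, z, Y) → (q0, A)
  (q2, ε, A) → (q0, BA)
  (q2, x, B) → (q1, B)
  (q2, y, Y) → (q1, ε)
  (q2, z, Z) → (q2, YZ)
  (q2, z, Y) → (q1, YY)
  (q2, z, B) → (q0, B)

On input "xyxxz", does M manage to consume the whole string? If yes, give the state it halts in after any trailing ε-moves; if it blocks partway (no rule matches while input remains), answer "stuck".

stuck

(q0, xyxxz, Z) ⊢ (q0, yxxz, YAZ) ⊢ (q0, xxz, YYAZ) ⊢ (q0, xz, YAZ) ⊢ (q0, z, AZ)
No transition for (q0, z, top A); M blocks with input z remaining.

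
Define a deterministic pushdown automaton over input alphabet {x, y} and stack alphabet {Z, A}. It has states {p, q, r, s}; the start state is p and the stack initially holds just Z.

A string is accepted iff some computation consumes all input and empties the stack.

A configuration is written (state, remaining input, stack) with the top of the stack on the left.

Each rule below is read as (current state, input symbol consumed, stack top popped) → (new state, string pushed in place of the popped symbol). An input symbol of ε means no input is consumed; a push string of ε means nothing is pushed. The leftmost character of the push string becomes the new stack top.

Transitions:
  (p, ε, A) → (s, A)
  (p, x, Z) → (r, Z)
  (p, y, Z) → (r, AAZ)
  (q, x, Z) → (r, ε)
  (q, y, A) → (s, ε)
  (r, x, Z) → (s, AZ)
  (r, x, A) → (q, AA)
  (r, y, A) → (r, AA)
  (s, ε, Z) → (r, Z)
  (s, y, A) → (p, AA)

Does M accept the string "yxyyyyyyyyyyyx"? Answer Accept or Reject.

(p, yxyyyyyyyyyyyx, Z)
  read y, top Z: go to r, push AAZ → (r, xyyyyyyyyyyyx, AAZ)
  read x, top A: go to q, push AA → (q, yyyyyyyyyyyx, AAAZ)
  read y, top A: go to s, push ε → (s, yyyyyyyyyyx, AAZ)
  read y, top A: go to p, push AA → (p, yyyyyyyyyx, AAAZ)
  ε-move, top A: go to s, push A → (s, yyyyyyyyyx, AAAZ)
  read y, top A: go to p, push AA → (p, yyyyyyyyx, AAAAZ)
  ε-move, top A: go to s, push A → (s, yyyyyyyyx, AAAAZ)
  read y, top A: go to p, push AA → (p, yyyyyyyx, AAAAAZ)
  ε-move, top A: go to s, push A → (s, yyyyyyyx, AAAAAZ)
  read y, top A: go to p, push AA → (p, yyyyyyx, AAAAAAZ)
  ε-move, top A: go to s, push A → (s, yyyyyyx, AAAAAAZ)
  read y, top A: go to p, push AA → (p, yyyyyx, AAAAAAAZ)
  ε-move, top A: go to s, push A → (s, yyyyyx, AAAAAAAZ)
  read y, top A: go to p, push AA → (p, yyyyx, AAAAAAAAZ)
  ε-move, top A: go to s, push A → (s, yyyyx, AAAAAAAAZ)
  read y, top A: go to p, push AA → (p, yyyx, AAAAAAAAAZ)
  ε-move, top A: go to s, push A → (s, yyyx, AAAAAAAAAZ)
  read y, top A: go to p, push AA → (p, yyx, AAAAAAAAAAZ)
  ε-move, top A: go to s, push A → (s, yyx, AAAAAAAAAAZ)
  read y, top A: go to p, push AA → (p, yx, AAAAAAAAAAAZ)
  ε-move, top A: go to s, push A → (s, yx, AAAAAAAAAAAZ)
  read y, top A: go to p, push AA → (p, x, AAAAAAAAAAAAZ)
  ε-move, top A: go to s, push A → (s, x, AAAAAAAAAAAAZ)
No transition applies at (s, x, AAAAAAAAAAAAZ); input not fully consumed.

Reject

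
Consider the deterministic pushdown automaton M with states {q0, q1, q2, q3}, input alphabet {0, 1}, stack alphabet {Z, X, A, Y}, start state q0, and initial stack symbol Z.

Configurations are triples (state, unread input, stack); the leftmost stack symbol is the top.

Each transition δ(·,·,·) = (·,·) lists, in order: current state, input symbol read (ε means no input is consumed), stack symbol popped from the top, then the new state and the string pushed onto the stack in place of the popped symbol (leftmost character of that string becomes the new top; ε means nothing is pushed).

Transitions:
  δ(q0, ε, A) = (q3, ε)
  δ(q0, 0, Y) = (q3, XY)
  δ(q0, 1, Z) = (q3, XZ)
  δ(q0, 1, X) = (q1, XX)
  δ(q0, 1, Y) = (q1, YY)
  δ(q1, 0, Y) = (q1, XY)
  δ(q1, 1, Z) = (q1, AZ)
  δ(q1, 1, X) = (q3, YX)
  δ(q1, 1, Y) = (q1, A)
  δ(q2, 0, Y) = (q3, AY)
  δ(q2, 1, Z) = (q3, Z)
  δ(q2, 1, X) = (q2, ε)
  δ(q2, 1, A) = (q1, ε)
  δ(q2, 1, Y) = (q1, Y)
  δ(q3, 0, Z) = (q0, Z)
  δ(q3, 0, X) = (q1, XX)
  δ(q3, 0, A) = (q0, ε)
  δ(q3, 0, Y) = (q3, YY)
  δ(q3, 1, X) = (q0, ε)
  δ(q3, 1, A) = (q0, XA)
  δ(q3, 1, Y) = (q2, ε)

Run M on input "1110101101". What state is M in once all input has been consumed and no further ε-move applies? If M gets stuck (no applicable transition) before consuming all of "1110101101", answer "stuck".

(q0, 1110101101, Z)
  read 1, top Z: go to q3, push XZ → (q3, 110101101, XZ)
  read 1, top X: go to q0, push ε → (q0, 10101101, Z)
  read 1, top Z: go to q3, push XZ → (q3, 0101101, XZ)
  read 0, top X: go to q1, push XX → (q1, 101101, XXZ)
  read 1, top X: go to q3, push YX → (q3, 01101, YXXZ)
  read 0, top Y: go to q3, push YY → (q3, 1101, YYXXZ)
  read 1, top Y: go to q2, push ε → (q2, 101, YXXZ)
  read 1, top Y: go to q1, push Y → (q1, 01, YXXZ)
  read 0, top Y: go to q1, push XY → (q1, 1, XYXXZ)
  read 1, top X: go to q3, push YX → (q3, ε, YXYXXZ)
All input consumed; M is in state q3.

q3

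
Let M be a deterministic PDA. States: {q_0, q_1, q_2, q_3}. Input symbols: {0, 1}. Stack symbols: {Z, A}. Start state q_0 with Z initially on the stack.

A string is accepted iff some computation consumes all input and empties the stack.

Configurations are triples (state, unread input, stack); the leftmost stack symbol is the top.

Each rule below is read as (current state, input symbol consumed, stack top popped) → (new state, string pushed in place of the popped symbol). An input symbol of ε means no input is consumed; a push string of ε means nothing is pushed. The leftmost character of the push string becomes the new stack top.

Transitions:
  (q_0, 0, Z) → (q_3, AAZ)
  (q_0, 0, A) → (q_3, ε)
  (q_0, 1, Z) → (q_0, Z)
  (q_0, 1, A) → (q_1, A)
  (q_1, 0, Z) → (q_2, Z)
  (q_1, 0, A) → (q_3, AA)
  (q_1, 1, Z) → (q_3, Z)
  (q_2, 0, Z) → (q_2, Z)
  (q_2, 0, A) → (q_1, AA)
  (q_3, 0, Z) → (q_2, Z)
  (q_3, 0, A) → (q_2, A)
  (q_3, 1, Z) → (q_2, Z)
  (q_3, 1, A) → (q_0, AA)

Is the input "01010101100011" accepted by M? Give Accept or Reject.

Reject

(q_0, 01010101100011, Z)
  read 0, top Z: go to q_3, push AAZ → (q_3, 1010101100011, AAZ)
  read 1, top A: go to q_0, push AA → (q_0, 010101100011, AAAZ)
  read 0, top A: go to q_3, push ε → (q_3, 10101100011, AAZ)
  read 1, top A: go to q_0, push AA → (q_0, 0101100011, AAAZ)
  read 0, top A: go to q_3, push ε → (q_3, 101100011, AAZ)
  read 1, top A: go to q_0, push AA → (q_0, 01100011, AAAZ)
  read 0, top A: go to q_3, push ε → (q_3, 1100011, AAZ)
  read 1, top A: go to q_0, push AA → (q_0, 100011, AAAZ)
  read 1, top A: go to q_1, push A → (q_1, 00011, AAAZ)
  read 0, top A: go to q_3, push AA → (q_3, 0011, AAAAZ)
  read 0, top A: go to q_2, push A → (q_2, 011, AAAAZ)
  read 0, top A: go to q_1, push AA → (q_1, 11, AAAAAZ)
No transition applies at (q_1, 11, AAAAAZ); input not fully consumed.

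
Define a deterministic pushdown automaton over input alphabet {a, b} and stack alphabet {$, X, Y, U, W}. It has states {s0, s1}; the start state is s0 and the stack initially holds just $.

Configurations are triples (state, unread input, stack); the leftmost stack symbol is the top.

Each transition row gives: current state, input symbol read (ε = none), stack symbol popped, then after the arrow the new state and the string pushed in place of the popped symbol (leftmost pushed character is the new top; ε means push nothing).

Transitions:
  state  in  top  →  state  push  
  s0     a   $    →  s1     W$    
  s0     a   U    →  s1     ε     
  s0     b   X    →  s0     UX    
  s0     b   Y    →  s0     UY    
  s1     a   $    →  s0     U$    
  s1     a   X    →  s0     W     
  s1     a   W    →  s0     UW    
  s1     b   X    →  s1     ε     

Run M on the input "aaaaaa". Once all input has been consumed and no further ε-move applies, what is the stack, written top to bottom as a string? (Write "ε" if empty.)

(s0, aaaaaa, $)
  read a, top $: go to s1, push W$ → (s1, aaaaa, W$)
  read a, top W: go to s0, push UW → (s0, aaaa, UW$)
  read a, top U: go to s1, push ε → (s1, aaa, W$)
  read a, top W: go to s0, push UW → (s0, aa, UW$)
  read a, top U: go to s1, push ε → (s1, a, W$)
  read a, top W: go to s0, push UW → (s0, ε, UW$)
All input consumed in state s0 with stack UW$.

UW$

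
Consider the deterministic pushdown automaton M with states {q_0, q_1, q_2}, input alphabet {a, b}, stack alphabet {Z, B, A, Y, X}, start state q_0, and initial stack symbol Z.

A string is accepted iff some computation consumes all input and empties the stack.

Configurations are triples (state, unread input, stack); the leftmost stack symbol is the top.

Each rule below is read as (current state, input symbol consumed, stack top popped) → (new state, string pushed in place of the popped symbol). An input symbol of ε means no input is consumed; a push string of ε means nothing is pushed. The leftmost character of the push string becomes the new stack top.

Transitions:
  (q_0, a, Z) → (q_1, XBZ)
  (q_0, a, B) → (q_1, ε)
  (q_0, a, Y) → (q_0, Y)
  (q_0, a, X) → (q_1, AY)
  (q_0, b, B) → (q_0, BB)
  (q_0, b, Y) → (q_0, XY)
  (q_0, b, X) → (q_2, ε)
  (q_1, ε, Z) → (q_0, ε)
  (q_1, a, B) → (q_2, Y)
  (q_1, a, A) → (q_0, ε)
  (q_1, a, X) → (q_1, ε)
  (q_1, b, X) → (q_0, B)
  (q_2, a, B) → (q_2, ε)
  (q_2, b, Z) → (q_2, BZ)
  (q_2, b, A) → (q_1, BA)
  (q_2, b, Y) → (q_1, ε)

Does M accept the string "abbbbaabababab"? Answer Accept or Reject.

Accept

(q_0, abbbbaabababab, Z) ⊢ (q_1, bbbbaabababab, XBZ) ⊢ (q_0, bbbaabababab, BBZ) ⊢ (q_0, bbaabababab, BBBZ) ⊢ (q_0, baabababab, BBBBZ) ⊢ (q_0, aabababab, BBBBBZ) ⊢ (q_1, abababab, BBBBZ) ⊢ (q_2, bababab, YBBBZ) ⊢ (q_1, ababab, BBBZ) ⊢ (q_2, babab, YBBZ) ⊢ (q_1, abab, BBZ) ⊢ (q_2, bab, YBZ) ⊢ (q_1, ab, BZ) ⊢ (q_2, b, YZ) ⊢ (q_1, ε, Z) ⊢ (q_0, ε, ε)
All input consumed and the stack is empty.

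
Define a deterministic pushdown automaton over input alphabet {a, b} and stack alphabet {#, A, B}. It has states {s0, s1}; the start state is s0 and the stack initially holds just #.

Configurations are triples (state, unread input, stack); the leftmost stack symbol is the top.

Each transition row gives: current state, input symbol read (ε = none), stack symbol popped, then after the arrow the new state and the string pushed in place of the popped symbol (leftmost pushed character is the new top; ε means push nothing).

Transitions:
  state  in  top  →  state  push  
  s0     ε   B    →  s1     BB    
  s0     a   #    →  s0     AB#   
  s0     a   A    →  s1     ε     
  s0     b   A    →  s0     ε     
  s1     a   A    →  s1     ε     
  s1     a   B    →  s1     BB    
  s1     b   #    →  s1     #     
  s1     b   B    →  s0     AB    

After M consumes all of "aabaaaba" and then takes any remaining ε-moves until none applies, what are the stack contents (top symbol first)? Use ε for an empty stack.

BBB#

(s0, aabaaaba, #)
  read a, top #: go to s0, push AB# → (s0, abaaaba, AB#)
  read a, top A: go to s1, push ε → (s1, baaaba, B#)
  read b, top B: go to s0, push AB → (s0, aaaba, AB#)
  read a, top A: go to s1, push ε → (s1, aaba, B#)
  read a, top B: go to s1, push BB → (s1, aba, BB#)
  read a, top B: go to s1, push BB → (s1, ba, BBB#)
  read b, top B: go to s0, push AB → (s0, a, ABBB#)
  read a, top A: go to s1, push ε → (s1, ε, BBB#)
All input consumed in state s1 with stack BBB#.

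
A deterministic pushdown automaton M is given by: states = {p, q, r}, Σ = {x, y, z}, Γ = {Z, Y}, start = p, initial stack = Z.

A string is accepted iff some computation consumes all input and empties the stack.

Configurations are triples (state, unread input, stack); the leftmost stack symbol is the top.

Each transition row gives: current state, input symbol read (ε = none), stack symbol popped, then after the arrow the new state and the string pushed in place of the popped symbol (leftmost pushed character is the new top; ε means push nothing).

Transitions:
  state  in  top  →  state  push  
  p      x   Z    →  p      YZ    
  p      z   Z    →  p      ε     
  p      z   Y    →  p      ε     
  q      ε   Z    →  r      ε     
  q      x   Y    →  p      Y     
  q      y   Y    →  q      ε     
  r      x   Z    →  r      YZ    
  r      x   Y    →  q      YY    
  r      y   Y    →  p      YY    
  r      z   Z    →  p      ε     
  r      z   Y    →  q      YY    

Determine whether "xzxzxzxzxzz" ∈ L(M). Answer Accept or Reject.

(p, xzxzxzxzxzz, Z)
  read x, top Z: go to p, push YZ → (p, zxzxzxzxzz, YZ)
  read z, top Y: go to p, push ε → (p, xzxzxzxzz, Z)
  read x, top Z: go to p, push YZ → (p, zxzxzxzz, YZ)
  read z, top Y: go to p, push ε → (p, xzxzxzz, Z)
  read x, top Z: go to p, push YZ → (p, zxzxzz, YZ)
  read z, top Y: go to p, push ε → (p, xzxzz, Z)
  read x, top Z: go to p, push YZ → (p, zxzz, YZ)
  read z, top Y: go to p, push ε → (p, xzz, Z)
  read x, top Z: go to p, push YZ → (p, zz, YZ)
  read z, top Y: go to p, push ε → (p, z, Z)
  read z, top Z: go to p, push ε → (p, ε, ε)
All input consumed and the stack is empty.

Accept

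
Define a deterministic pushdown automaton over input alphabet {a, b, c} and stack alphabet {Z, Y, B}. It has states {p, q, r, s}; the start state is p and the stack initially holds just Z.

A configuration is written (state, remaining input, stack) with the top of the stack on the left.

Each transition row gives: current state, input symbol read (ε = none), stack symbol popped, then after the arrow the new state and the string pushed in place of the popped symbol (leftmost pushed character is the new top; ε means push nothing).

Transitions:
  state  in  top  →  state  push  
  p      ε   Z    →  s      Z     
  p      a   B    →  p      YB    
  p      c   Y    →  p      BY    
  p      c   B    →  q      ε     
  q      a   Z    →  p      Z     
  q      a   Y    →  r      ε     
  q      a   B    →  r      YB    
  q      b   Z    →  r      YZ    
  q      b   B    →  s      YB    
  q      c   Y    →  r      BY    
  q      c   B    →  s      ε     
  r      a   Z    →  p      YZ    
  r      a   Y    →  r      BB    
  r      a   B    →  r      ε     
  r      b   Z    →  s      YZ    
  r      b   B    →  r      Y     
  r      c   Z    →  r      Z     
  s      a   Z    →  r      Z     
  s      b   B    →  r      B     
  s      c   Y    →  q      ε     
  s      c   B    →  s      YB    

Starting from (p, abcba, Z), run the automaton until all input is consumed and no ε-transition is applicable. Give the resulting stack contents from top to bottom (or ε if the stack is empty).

BBZ

(p, abcba, Z)
  ε-move, top Z: go to s, push Z → (s, abcba, Z)
  read a, top Z: go to r, push Z → (r, bcba, Z)
  read b, top Z: go to s, push YZ → (s, cba, YZ)
  read c, top Y: go to q, push ε → (q, ba, Z)
  read b, top Z: go to r, push YZ → (r, a, YZ)
  read a, top Y: go to r, push BB → (r, ε, BBZ)
All input consumed in state r with stack BBZ.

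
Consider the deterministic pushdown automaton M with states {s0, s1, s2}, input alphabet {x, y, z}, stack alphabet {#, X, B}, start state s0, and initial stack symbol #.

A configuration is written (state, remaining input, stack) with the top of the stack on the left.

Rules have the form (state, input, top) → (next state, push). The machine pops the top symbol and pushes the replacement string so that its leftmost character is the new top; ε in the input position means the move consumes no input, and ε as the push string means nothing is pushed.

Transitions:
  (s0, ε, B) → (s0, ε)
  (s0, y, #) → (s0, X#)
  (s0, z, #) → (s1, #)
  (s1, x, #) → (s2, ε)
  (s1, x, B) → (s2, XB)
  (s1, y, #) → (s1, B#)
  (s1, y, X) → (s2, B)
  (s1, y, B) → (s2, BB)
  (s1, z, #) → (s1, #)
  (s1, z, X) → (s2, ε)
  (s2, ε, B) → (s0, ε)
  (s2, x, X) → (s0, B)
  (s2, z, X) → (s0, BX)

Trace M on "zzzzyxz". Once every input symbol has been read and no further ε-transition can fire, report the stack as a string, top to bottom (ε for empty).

XB#

(s0, zzzzyxz, #)
  read z, top #: go to s1, push # → (s1, zzzyxz, #)
  read z, top #: go to s1, push # → (s1, zzyxz, #)
  read z, top #: go to s1, push # → (s1, zyxz, #)
  read z, top #: go to s1, push # → (s1, yxz, #)
  read y, top #: go to s1, push B# → (s1, xz, B#)
  read x, top B: go to s2, push XB → (s2, z, XB#)
  read z, top X: go to s0, push BX → (s0, ε, BXB#)
  ε-move, top B: go to s0, push ε → (s0, ε, XB#)
All input consumed in state s0 with stack XB#.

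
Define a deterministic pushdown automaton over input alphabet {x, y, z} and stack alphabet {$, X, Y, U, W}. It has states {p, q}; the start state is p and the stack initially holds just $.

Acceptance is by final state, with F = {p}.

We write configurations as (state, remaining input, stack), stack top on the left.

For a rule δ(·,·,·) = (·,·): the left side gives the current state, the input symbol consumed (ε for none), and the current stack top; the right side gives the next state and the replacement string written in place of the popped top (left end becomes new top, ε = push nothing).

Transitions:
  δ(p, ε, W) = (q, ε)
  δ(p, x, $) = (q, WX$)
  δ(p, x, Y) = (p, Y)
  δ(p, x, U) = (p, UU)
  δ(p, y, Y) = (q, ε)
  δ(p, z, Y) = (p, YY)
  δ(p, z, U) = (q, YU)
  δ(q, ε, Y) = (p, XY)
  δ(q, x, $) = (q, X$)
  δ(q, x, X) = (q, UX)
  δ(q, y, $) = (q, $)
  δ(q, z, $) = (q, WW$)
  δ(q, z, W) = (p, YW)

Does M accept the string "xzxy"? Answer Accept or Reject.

(p, xzxy, $)
  read x, top $: go to q, push WX$ → (q, zxy, WX$)
  read z, top W: go to p, push YW → (p, xy, YWX$)
  read x, top Y: go to p, push Y → (p, y, YWX$)
  read y, top Y: go to q, push ε → (q, ε, WX$)
All input consumed; state q ∉ F and no further ε-move applies.

Reject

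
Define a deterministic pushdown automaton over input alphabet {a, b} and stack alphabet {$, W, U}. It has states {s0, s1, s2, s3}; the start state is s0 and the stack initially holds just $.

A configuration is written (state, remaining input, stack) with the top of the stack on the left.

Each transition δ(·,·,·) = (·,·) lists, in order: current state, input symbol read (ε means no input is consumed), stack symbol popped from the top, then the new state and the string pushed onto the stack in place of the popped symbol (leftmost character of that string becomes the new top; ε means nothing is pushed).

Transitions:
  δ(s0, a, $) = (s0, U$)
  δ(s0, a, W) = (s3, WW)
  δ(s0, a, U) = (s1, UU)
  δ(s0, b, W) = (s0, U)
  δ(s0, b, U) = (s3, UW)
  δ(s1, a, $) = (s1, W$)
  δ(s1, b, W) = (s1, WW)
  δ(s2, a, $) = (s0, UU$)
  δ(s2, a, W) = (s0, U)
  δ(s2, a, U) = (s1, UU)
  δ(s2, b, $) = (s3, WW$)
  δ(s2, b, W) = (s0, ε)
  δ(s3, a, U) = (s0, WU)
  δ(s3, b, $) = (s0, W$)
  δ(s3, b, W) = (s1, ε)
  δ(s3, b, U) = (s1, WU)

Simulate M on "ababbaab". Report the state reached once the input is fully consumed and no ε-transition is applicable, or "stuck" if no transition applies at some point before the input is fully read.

s1

(s0, ababbaab, $) ⊢ (s0, babbaab, U$) ⊢ (s3, abbaab, UW$) ⊢ (s0, bbaab, WUW$) ⊢ (s0, baab, UUW$) ⊢ (s3, aab, UWUW$) ⊢ (s0, ab, WUWUW$) ⊢ (s3, b, WWUWUW$) ⊢ (s1, ε, WUWUW$)
All input consumed; M is in state s1.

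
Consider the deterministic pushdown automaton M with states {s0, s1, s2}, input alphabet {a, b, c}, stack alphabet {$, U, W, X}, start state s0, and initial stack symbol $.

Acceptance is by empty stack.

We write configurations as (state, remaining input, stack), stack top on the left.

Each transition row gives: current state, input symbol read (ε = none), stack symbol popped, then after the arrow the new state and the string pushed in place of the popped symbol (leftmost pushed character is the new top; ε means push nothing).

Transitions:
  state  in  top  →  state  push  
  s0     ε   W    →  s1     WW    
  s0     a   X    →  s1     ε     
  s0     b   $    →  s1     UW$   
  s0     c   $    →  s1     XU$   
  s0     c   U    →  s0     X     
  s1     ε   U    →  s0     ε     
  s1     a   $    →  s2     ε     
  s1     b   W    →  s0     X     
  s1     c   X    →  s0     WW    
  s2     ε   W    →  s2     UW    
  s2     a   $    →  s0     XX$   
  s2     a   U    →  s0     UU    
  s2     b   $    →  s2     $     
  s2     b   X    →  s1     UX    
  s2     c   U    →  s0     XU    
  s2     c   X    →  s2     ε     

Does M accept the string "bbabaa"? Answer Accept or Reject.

Accept

(s0, bbabaa, $) ⊢ (s1, babaa, UW$) ⊢ (s0, babaa, W$) ⊢ (s1, babaa, WW$) ⊢ (s0, abaa, XW$) ⊢ (s1, baa, W$) ⊢ (s0, aa, X$) ⊢ (s1, a, $) ⊢ (s2, ε, ε)
All input consumed and the stack is empty.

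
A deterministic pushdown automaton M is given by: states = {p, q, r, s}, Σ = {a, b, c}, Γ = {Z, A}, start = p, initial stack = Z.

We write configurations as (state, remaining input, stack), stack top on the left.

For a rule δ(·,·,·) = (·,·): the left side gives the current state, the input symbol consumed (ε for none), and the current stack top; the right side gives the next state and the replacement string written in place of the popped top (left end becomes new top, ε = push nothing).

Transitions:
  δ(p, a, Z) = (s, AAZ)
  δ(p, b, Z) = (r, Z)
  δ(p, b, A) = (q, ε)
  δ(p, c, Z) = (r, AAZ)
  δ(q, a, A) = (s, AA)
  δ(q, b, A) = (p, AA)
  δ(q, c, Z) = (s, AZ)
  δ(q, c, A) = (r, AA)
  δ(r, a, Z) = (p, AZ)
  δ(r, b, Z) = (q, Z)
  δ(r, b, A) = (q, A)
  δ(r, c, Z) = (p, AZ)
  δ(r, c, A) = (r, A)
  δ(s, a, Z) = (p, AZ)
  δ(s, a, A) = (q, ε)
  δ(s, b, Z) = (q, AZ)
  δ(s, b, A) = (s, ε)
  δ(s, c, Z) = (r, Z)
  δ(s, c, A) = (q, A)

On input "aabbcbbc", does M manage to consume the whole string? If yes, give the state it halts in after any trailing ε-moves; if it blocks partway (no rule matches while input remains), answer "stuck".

stuck

(p, aabbcbbc, Z) ⊢ (s, abbcbbc, AAZ) ⊢ (q, bbcbbc, AZ) ⊢ (p, bcbbc, AAZ) ⊢ (q, cbbc, AZ) ⊢ (r, bbc, AAZ) ⊢ (q, bc, AAZ) ⊢ (p, c, AAAZ)
No transition for (p, c, top A); M blocks with input c remaining.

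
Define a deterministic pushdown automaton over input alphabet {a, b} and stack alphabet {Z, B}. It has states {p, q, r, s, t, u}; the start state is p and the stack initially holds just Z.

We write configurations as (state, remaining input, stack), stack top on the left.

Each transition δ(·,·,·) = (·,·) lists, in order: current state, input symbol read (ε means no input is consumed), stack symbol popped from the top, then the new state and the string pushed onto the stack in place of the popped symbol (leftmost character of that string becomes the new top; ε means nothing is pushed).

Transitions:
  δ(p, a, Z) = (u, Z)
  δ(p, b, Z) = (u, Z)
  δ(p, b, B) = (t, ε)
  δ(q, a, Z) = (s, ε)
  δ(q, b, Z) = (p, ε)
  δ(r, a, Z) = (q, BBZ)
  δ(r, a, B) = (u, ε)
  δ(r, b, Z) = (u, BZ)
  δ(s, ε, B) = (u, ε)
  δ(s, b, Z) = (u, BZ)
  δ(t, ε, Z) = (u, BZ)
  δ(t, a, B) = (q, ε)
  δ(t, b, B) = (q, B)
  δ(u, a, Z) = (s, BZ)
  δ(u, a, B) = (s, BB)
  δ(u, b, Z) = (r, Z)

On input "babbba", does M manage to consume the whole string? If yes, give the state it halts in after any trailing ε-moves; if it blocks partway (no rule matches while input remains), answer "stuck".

stuck

(p, babbba, Z) ⊢ (u, abbba, Z) ⊢ (s, bbba, BZ) ⊢ (u, bbba, Z) ⊢ (r, bba, Z) ⊢ (u, ba, BZ)
No transition for (u, b, top B); M blocks with input ba remaining.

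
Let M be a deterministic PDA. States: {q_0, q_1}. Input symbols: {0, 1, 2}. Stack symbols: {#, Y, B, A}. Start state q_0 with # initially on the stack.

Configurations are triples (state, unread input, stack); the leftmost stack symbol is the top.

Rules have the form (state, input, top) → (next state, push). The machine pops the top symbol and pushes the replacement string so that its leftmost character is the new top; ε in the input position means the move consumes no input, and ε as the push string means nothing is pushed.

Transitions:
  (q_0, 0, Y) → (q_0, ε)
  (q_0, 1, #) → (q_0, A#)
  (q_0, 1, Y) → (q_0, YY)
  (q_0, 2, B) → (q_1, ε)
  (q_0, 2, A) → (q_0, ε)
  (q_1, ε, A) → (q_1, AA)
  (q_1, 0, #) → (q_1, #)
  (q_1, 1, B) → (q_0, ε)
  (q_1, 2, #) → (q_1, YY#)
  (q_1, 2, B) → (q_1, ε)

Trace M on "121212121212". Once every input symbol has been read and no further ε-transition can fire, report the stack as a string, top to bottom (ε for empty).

(q_0, 121212121212, #)
  read 1, top #: go to q_0, push A# → (q_0, 21212121212, A#)
  read 2, top A: go to q_0, push ε → (q_0, 1212121212, #)
  read 1, top #: go to q_0, push A# → (q_0, 212121212, A#)
  read 2, top A: go to q_0, push ε → (q_0, 12121212, #)
  read 1, top #: go to q_0, push A# → (q_0, 2121212, A#)
  read 2, top A: go to q_0, push ε → (q_0, 121212, #)
  read 1, top #: go to q_0, push A# → (q_0, 21212, A#)
  read 2, top A: go to q_0, push ε → (q_0, 1212, #)
  read 1, top #: go to q_0, push A# → (q_0, 212, A#)
  read 2, top A: go to q_0, push ε → (q_0, 12, #)
  read 1, top #: go to q_0, push A# → (q_0, 2, A#)
  read 2, top A: go to q_0, push ε → (q_0, ε, #)
All input consumed in state q_0 with stack #.

#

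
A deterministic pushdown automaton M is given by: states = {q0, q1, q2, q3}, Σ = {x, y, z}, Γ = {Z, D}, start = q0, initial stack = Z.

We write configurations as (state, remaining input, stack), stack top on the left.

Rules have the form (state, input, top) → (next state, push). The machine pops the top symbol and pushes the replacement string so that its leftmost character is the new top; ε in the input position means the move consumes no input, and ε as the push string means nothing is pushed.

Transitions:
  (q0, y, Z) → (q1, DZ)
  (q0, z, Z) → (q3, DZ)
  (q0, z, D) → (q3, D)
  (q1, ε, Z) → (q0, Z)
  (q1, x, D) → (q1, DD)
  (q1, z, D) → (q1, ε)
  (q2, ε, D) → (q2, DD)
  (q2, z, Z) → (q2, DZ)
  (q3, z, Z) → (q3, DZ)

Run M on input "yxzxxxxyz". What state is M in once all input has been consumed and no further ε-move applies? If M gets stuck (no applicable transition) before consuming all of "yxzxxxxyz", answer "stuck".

(q0, yxzxxxxyz, Z)
  read y, top Z: go to q1, push DZ → (q1, xzxxxxyz, DZ)
  read x, top D: go to q1, push DD → (q1, zxxxxyz, DDZ)
  read z, top D: go to q1, push ε → (q1, xxxxyz, DZ)
  read x, top D: go to q1, push DD → (q1, xxxyz, DDZ)
  read x, top D: go to q1, push DD → (q1, xxyz, DDDZ)
  read x, top D: go to q1, push DD → (q1, xyz, DDDDZ)
  read x, top D: go to q1, push DD → (q1, yz, DDDDDZ)
No transition for (q1, y, top D); M blocks with input yz remaining.

stuck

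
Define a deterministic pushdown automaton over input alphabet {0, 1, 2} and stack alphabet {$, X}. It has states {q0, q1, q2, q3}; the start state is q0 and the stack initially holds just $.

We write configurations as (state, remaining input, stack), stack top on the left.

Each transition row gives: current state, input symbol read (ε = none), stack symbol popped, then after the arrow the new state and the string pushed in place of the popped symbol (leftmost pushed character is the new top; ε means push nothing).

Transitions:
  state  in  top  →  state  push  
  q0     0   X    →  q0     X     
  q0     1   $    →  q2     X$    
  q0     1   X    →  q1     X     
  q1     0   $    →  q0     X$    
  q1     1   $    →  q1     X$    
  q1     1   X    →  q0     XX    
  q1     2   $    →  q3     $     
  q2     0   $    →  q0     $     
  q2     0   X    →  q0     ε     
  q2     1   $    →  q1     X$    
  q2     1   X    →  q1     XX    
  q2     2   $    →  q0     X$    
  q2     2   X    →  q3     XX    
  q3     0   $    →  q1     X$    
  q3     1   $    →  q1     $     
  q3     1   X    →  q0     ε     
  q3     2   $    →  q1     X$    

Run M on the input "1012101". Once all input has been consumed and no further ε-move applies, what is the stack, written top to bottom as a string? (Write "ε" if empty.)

X$

(q0, 1012101, $)
  read 1, top $: go to q2, push X$ → (q2, 012101, X$)
  read 0, top X: go to q0, push ε → (q0, 12101, $)
  read 1, top $: go to q2, push X$ → (q2, 2101, X$)
  read 2, top X: go to q3, push XX → (q3, 101, XX$)
  read 1, top X: go to q0, push ε → (q0, 01, X$)
  read 0, top X: go to q0, push X → (q0, 1, X$)
  read 1, top X: go to q1, push X → (q1, ε, X$)
All input consumed in state q1 with stack X$.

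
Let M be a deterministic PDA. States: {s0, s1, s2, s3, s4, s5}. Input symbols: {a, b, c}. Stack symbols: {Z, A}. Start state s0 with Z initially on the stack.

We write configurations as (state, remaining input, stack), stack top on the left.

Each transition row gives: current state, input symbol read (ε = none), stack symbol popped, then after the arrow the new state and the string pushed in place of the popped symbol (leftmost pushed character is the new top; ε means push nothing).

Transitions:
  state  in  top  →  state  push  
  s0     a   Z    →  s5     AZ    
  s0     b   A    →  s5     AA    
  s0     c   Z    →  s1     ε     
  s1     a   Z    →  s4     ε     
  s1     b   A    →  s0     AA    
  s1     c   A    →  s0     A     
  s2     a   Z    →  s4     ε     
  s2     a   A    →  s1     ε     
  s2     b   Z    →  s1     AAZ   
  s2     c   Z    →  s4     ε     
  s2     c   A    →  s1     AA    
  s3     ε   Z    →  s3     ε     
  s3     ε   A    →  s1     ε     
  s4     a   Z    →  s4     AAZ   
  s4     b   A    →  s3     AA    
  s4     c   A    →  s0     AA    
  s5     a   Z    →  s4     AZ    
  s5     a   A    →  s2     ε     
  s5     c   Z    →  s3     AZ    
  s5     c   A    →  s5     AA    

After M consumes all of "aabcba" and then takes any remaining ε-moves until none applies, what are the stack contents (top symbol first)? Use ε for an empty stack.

AAZ

(s0, aabcba, Z)
  read a, top Z: go to s5, push AZ → (s5, abcba, AZ)
  read a, top A: go to s2, push ε → (s2, bcba, Z)
  read b, top Z: go to s1, push AAZ → (s1, cba, AAZ)
  read c, top A: go to s0, push A → (s0, ba, AAZ)
  read b, top A: go to s5, push AA → (s5, a, AAAZ)
  read a, top A: go to s2, push ε → (s2, ε, AAZ)
All input consumed in state s2 with stack AAZ.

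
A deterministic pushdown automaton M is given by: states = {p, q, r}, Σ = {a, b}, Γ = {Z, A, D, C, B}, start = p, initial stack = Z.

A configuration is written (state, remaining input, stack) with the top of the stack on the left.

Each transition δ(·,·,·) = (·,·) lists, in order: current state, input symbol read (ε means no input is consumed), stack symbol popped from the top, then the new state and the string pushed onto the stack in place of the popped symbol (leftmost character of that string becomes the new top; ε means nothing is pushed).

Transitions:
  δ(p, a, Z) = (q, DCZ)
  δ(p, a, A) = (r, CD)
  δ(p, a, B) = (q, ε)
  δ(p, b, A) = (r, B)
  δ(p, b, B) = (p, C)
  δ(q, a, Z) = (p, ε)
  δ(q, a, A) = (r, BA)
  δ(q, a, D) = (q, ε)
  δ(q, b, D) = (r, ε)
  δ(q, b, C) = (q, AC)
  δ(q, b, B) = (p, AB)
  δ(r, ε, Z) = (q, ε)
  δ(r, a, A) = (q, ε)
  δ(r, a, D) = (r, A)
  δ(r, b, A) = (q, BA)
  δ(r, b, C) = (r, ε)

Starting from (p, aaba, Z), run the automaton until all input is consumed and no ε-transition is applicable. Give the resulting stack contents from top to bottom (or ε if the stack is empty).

BACZ

(p, aaba, Z)
  read a, top Z: go to q, push DCZ → (q, aba, DCZ)
  read a, top D: go to q, push ε → (q, ba, CZ)
  read b, top C: go to q, push AC → (q, a, ACZ)
  read a, top A: go to r, push BA → (r, ε, BACZ)
All input consumed in state r with stack BACZ.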